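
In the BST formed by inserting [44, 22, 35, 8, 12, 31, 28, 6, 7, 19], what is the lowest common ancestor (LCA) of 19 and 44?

Tree insertion order: [44, 22, 35, 8, 12, 31, 28, 6, 7, 19]
Tree (level-order array): [44, 22, None, 8, 35, 6, 12, 31, None, None, 7, None, 19, 28]
In a BST, the LCA of p=19, q=44 is the first node v on the
root-to-leaf path with p <= v <= q (go left if both < v, right if both > v).
Walk from root:
  at 44: 19 <= 44 <= 44, this is the LCA
LCA = 44


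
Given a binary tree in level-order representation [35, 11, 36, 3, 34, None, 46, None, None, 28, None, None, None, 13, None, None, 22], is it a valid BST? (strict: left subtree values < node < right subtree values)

Level-order array: [35, 11, 36, 3, 34, None, 46, None, None, 28, None, None, None, 13, None, None, 22]
Validate using subtree bounds (lo, hi): at each node, require lo < value < hi,
then recurse left with hi=value and right with lo=value.
Preorder trace (stopping at first violation):
  at node 35 with bounds (-inf, +inf): OK
  at node 11 with bounds (-inf, 35): OK
  at node 3 with bounds (-inf, 11): OK
  at node 34 with bounds (11, 35): OK
  at node 28 with bounds (11, 34): OK
  at node 13 with bounds (11, 28): OK
  at node 22 with bounds (13, 28): OK
  at node 36 with bounds (35, +inf): OK
  at node 46 with bounds (36, +inf): OK
No violation found at any node.
Result: Valid BST


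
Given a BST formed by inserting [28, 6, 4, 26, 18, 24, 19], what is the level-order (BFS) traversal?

Tree insertion order: [28, 6, 4, 26, 18, 24, 19]
Tree (level-order array): [28, 6, None, 4, 26, None, None, 18, None, None, 24, 19]
BFS from the root, enqueuing left then right child of each popped node:
  queue [28] -> pop 28, enqueue [6], visited so far: [28]
  queue [6] -> pop 6, enqueue [4, 26], visited so far: [28, 6]
  queue [4, 26] -> pop 4, enqueue [none], visited so far: [28, 6, 4]
  queue [26] -> pop 26, enqueue [18], visited so far: [28, 6, 4, 26]
  queue [18] -> pop 18, enqueue [24], visited so far: [28, 6, 4, 26, 18]
  queue [24] -> pop 24, enqueue [19], visited so far: [28, 6, 4, 26, 18, 24]
  queue [19] -> pop 19, enqueue [none], visited so far: [28, 6, 4, 26, 18, 24, 19]
Result: [28, 6, 4, 26, 18, 24, 19]


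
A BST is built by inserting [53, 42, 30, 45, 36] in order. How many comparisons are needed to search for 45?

Search path for 45: 53 -> 42 -> 45
Found: True
Comparisons: 3


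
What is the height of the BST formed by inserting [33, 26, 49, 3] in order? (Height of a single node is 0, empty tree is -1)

Insertion order: [33, 26, 49, 3]
Tree (level-order array): [33, 26, 49, 3]
Compute height bottom-up (empty subtree = -1):
  height(3) = 1 + max(-1, -1) = 0
  height(26) = 1 + max(0, -1) = 1
  height(49) = 1 + max(-1, -1) = 0
  height(33) = 1 + max(1, 0) = 2
Height = 2


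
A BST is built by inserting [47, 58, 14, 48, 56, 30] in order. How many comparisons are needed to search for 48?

Search path for 48: 47 -> 58 -> 48
Found: True
Comparisons: 3


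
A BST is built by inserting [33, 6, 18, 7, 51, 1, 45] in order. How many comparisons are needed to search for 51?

Search path for 51: 33 -> 51
Found: True
Comparisons: 2


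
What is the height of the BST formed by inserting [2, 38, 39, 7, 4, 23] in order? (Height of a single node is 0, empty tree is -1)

Insertion order: [2, 38, 39, 7, 4, 23]
Tree (level-order array): [2, None, 38, 7, 39, 4, 23]
Compute height bottom-up (empty subtree = -1):
  height(4) = 1 + max(-1, -1) = 0
  height(23) = 1 + max(-1, -1) = 0
  height(7) = 1 + max(0, 0) = 1
  height(39) = 1 + max(-1, -1) = 0
  height(38) = 1 + max(1, 0) = 2
  height(2) = 1 + max(-1, 2) = 3
Height = 3


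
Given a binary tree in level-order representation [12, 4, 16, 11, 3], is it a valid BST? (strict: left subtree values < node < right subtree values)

Level-order array: [12, 4, 16, 11, 3]
Validate using subtree bounds (lo, hi): at each node, require lo < value < hi,
then recurse left with hi=value and right with lo=value.
Preorder trace (stopping at first violation):
  at node 12 with bounds (-inf, +inf): OK
  at node 4 with bounds (-inf, 12): OK
  at node 11 with bounds (-inf, 4): VIOLATION
Node 11 violates its bound: not (-inf < 11 < 4).
Result: Not a valid BST


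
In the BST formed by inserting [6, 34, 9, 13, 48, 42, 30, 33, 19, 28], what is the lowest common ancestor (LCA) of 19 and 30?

Tree insertion order: [6, 34, 9, 13, 48, 42, 30, 33, 19, 28]
Tree (level-order array): [6, None, 34, 9, 48, None, 13, 42, None, None, 30, None, None, 19, 33, None, 28]
In a BST, the LCA of p=19, q=30 is the first node v on the
root-to-leaf path with p <= v <= q (go left if both < v, right if both > v).
Walk from root:
  at 6: both 19 and 30 > 6, go right
  at 34: both 19 and 30 < 34, go left
  at 9: both 19 and 30 > 9, go right
  at 13: both 19 and 30 > 13, go right
  at 30: 19 <= 30 <= 30, this is the LCA
LCA = 30


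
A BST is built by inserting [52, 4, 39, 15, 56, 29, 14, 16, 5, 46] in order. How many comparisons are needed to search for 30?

Search path for 30: 52 -> 4 -> 39 -> 15 -> 29
Found: False
Comparisons: 5


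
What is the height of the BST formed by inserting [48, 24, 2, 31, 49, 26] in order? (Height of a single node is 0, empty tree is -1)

Insertion order: [48, 24, 2, 31, 49, 26]
Tree (level-order array): [48, 24, 49, 2, 31, None, None, None, None, 26]
Compute height bottom-up (empty subtree = -1):
  height(2) = 1 + max(-1, -1) = 0
  height(26) = 1 + max(-1, -1) = 0
  height(31) = 1 + max(0, -1) = 1
  height(24) = 1 + max(0, 1) = 2
  height(49) = 1 + max(-1, -1) = 0
  height(48) = 1 + max(2, 0) = 3
Height = 3


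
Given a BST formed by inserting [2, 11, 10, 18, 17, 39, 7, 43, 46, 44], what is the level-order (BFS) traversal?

Tree insertion order: [2, 11, 10, 18, 17, 39, 7, 43, 46, 44]
Tree (level-order array): [2, None, 11, 10, 18, 7, None, 17, 39, None, None, None, None, None, 43, None, 46, 44]
BFS from the root, enqueuing left then right child of each popped node:
  queue [2] -> pop 2, enqueue [11], visited so far: [2]
  queue [11] -> pop 11, enqueue [10, 18], visited so far: [2, 11]
  queue [10, 18] -> pop 10, enqueue [7], visited so far: [2, 11, 10]
  queue [18, 7] -> pop 18, enqueue [17, 39], visited so far: [2, 11, 10, 18]
  queue [7, 17, 39] -> pop 7, enqueue [none], visited so far: [2, 11, 10, 18, 7]
  queue [17, 39] -> pop 17, enqueue [none], visited so far: [2, 11, 10, 18, 7, 17]
  queue [39] -> pop 39, enqueue [43], visited so far: [2, 11, 10, 18, 7, 17, 39]
  queue [43] -> pop 43, enqueue [46], visited so far: [2, 11, 10, 18, 7, 17, 39, 43]
  queue [46] -> pop 46, enqueue [44], visited so far: [2, 11, 10, 18, 7, 17, 39, 43, 46]
  queue [44] -> pop 44, enqueue [none], visited so far: [2, 11, 10, 18, 7, 17, 39, 43, 46, 44]
Result: [2, 11, 10, 18, 7, 17, 39, 43, 46, 44]


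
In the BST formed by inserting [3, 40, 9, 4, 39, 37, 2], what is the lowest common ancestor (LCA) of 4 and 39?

Tree insertion order: [3, 40, 9, 4, 39, 37, 2]
Tree (level-order array): [3, 2, 40, None, None, 9, None, 4, 39, None, None, 37]
In a BST, the LCA of p=4, q=39 is the first node v on the
root-to-leaf path with p <= v <= q (go left if both < v, right if both > v).
Walk from root:
  at 3: both 4 and 39 > 3, go right
  at 40: both 4 and 39 < 40, go left
  at 9: 4 <= 9 <= 39, this is the LCA
LCA = 9


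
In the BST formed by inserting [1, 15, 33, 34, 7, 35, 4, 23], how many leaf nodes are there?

Tree built from: [1, 15, 33, 34, 7, 35, 4, 23]
Tree (level-order array): [1, None, 15, 7, 33, 4, None, 23, 34, None, None, None, None, None, 35]
Rule: A leaf has 0 children.
Per-node child counts:
  node 1: 1 child(ren)
  node 15: 2 child(ren)
  node 7: 1 child(ren)
  node 4: 0 child(ren)
  node 33: 2 child(ren)
  node 23: 0 child(ren)
  node 34: 1 child(ren)
  node 35: 0 child(ren)
Matching nodes: [4, 23, 35]
Count of leaf nodes: 3


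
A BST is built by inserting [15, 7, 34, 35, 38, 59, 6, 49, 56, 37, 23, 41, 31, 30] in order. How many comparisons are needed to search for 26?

Search path for 26: 15 -> 34 -> 23 -> 31 -> 30
Found: False
Comparisons: 5


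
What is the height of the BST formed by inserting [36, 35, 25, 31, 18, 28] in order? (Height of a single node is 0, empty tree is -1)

Insertion order: [36, 35, 25, 31, 18, 28]
Tree (level-order array): [36, 35, None, 25, None, 18, 31, None, None, 28]
Compute height bottom-up (empty subtree = -1):
  height(18) = 1 + max(-1, -1) = 0
  height(28) = 1 + max(-1, -1) = 0
  height(31) = 1 + max(0, -1) = 1
  height(25) = 1 + max(0, 1) = 2
  height(35) = 1 + max(2, -1) = 3
  height(36) = 1 + max(3, -1) = 4
Height = 4


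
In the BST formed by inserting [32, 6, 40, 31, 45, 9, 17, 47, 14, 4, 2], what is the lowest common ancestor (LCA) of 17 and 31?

Tree insertion order: [32, 6, 40, 31, 45, 9, 17, 47, 14, 4, 2]
Tree (level-order array): [32, 6, 40, 4, 31, None, 45, 2, None, 9, None, None, 47, None, None, None, 17, None, None, 14]
In a BST, the LCA of p=17, q=31 is the first node v on the
root-to-leaf path with p <= v <= q (go left if both < v, right if both > v).
Walk from root:
  at 32: both 17 and 31 < 32, go left
  at 6: both 17 and 31 > 6, go right
  at 31: 17 <= 31 <= 31, this is the LCA
LCA = 31


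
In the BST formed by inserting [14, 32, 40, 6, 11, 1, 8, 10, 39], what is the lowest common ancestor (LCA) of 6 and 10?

Tree insertion order: [14, 32, 40, 6, 11, 1, 8, 10, 39]
Tree (level-order array): [14, 6, 32, 1, 11, None, 40, None, None, 8, None, 39, None, None, 10]
In a BST, the LCA of p=6, q=10 is the first node v on the
root-to-leaf path with p <= v <= q (go left if both < v, right if both > v).
Walk from root:
  at 14: both 6 and 10 < 14, go left
  at 6: 6 <= 6 <= 10, this is the LCA
LCA = 6


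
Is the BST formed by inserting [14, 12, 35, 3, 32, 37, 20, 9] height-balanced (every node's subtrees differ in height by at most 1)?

Tree (level-order array): [14, 12, 35, 3, None, 32, 37, None, 9, 20]
Definition: a tree is height-balanced if, at every node, |h(left) - h(right)| <= 1 (empty subtree has height -1).
Bottom-up per-node check:
  node 9: h_left=-1, h_right=-1, diff=0 [OK], height=0
  node 3: h_left=-1, h_right=0, diff=1 [OK], height=1
  node 12: h_left=1, h_right=-1, diff=2 [FAIL (|1--1|=2 > 1)], height=2
  node 20: h_left=-1, h_right=-1, diff=0 [OK], height=0
  node 32: h_left=0, h_right=-1, diff=1 [OK], height=1
  node 37: h_left=-1, h_right=-1, diff=0 [OK], height=0
  node 35: h_left=1, h_right=0, diff=1 [OK], height=2
  node 14: h_left=2, h_right=2, diff=0 [OK], height=3
Node 12 violates the condition: |1 - -1| = 2 > 1.
Result: Not balanced


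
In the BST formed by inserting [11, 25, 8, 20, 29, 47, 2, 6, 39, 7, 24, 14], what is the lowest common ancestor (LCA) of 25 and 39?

Tree insertion order: [11, 25, 8, 20, 29, 47, 2, 6, 39, 7, 24, 14]
Tree (level-order array): [11, 8, 25, 2, None, 20, 29, None, 6, 14, 24, None, 47, None, 7, None, None, None, None, 39]
In a BST, the LCA of p=25, q=39 is the first node v on the
root-to-leaf path with p <= v <= q (go left if both < v, right if both > v).
Walk from root:
  at 11: both 25 and 39 > 11, go right
  at 25: 25 <= 25 <= 39, this is the LCA
LCA = 25


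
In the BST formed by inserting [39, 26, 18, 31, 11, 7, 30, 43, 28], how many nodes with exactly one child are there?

Tree built from: [39, 26, 18, 31, 11, 7, 30, 43, 28]
Tree (level-order array): [39, 26, 43, 18, 31, None, None, 11, None, 30, None, 7, None, 28]
Rule: These are nodes with exactly 1 non-null child.
Per-node child counts:
  node 39: 2 child(ren)
  node 26: 2 child(ren)
  node 18: 1 child(ren)
  node 11: 1 child(ren)
  node 7: 0 child(ren)
  node 31: 1 child(ren)
  node 30: 1 child(ren)
  node 28: 0 child(ren)
  node 43: 0 child(ren)
Matching nodes: [18, 11, 31, 30]
Count of nodes with exactly one child: 4


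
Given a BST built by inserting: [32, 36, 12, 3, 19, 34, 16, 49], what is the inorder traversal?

Tree insertion order: [32, 36, 12, 3, 19, 34, 16, 49]
Tree (level-order array): [32, 12, 36, 3, 19, 34, 49, None, None, 16]
Inorder traversal: [3, 12, 16, 19, 32, 34, 36, 49]


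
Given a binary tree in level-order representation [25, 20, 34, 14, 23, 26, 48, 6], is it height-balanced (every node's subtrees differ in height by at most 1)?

Tree (level-order array): [25, 20, 34, 14, 23, 26, 48, 6]
Definition: a tree is height-balanced if, at every node, |h(left) - h(right)| <= 1 (empty subtree has height -1).
Bottom-up per-node check:
  node 6: h_left=-1, h_right=-1, diff=0 [OK], height=0
  node 14: h_left=0, h_right=-1, diff=1 [OK], height=1
  node 23: h_left=-1, h_right=-1, diff=0 [OK], height=0
  node 20: h_left=1, h_right=0, diff=1 [OK], height=2
  node 26: h_left=-1, h_right=-1, diff=0 [OK], height=0
  node 48: h_left=-1, h_right=-1, diff=0 [OK], height=0
  node 34: h_left=0, h_right=0, diff=0 [OK], height=1
  node 25: h_left=2, h_right=1, diff=1 [OK], height=3
All nodes satisfy the balance condition.
Result: Balanced


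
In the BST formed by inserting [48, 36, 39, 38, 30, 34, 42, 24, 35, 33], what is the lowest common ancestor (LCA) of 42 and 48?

Tree insertion order: [48, 36, 39, 38, 30, 34, 42, 24, 35, 33]
Tree (level-order array): [48, 36, None, 30, 39, 24, 34, 38, 42, None, None, 33, 35]
In a BST, the LCA of p=42, q=48 is the first node v on the
root-to-leaf path with p <= v <= q (go left if both < v, right if both > v).
Walk from root:
  at 48: 42 <= 48 <= 48, this is the LCA
LCA = 48


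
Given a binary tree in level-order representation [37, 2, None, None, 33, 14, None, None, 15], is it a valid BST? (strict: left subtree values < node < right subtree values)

Level-order array: [37, 2, None, None, 33, 14, None, None, 15]
Validate using subtree bounds (lo, hi): at each node, require lo < value < hi,
then recurse left with hi=value and right with lo=value.
Preorder trace (stopping at first violation):
  at node 37 with bounds (-inf, +inf): OK
  at node 2 with bounds (-inf, 37): OK
  at node 33 with bounds (2, 37): OK
  at node 14 with bounds (2, 33): OK
  at node 15 with bounds (14, 33): OK
No violation found at any node.
Result: Valid BST


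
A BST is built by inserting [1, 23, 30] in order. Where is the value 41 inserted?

Starting tree (level order): [1, None, 23, None, 30]
Insertion path: 1 -> 23 -> 30
Result: insert 41 as right child of 30
Final tree (level order): [1, None, 23, None, 30, None, 41]


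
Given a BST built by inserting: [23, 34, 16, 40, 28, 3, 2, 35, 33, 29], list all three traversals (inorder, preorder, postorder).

Tree insertion order: [23, 34, 16, 40, 28, 3, 2, 35, 33, 29]
Tree (level-order array): [23, 16, 34, 3, None, 28, 40, 2, None, None, 33, 35, None, None, None, 29]
Inorder (L, root, R): [2, 3, 16, 23, 28, 29, 33, 34, 35, 40]
Preorder (root, L, R): [23, 16, 3, 2, 34, 28, 33, 29, 40, 35]
Postorder (L, R, root): [2, 3, 16, 29, 33, 28, 35, 40, 34, 23]


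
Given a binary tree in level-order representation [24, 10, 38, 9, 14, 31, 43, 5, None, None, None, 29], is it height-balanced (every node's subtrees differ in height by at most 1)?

Tree (level-order array): [24, 10, 38, 9, 14, 31, 43, 5, None, None, None, 29]
Definition: a tree is height-balanced if, at every node, |h(left) - h(right)| <= 1 (empty subtree has height -1).
Bottom-up per-node check:
  node 5: h_left=-1, h_right=-1, diff=0 [OK], height=0
  node 9: h_left=0, h_right=-1, diff=1 [OK], height=1
  node 14: h_left=-1, h_right=-1, diff=0 [OK], height=0
  node 10: h_left=1, h_right=0, diff=1 [OK], height=2
  node 29: h_left=-1, h_right=-1, diff=0 [OK], height=0
  node 31: h_left=0, h_right=-1, diff=1 [OK], height=1
  node 43: h_left=-1, h_right=-1, diff=0 [OK], height=0
  node 38: h_left=1, h_right=0, diff=1 [OK], height=2
  node 24: h_left=2, h_right=2, diff=0 [OK], height=3
All nodes satisfy the balance condition.
Result: Balanced


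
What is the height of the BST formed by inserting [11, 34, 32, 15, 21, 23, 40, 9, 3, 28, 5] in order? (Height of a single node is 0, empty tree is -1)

Insertion order: [11, 34, 32, 15, 21, 23, 40, 9, 3, 28, 5]
Tree (level-order array): [11, 9, 34, 3, None, 32, 40, None, 5, 15, None, None, None, None, None, None, 21, None, 23, None, 28]
Compute height bottom-up (empty subtree = -1):
  height(5) = 1 + max(-1, -1) = 0
  height(3) = 1 + max(-1, 0) = 1
  height(9) = 1 + max(1, -1) = 2
  height(28) = 1 + max(-1, -1) = 0
  height(23) = 1 + max(-1, 0) = 1
  height(21) = 1 + max(-1, 1) = 2
  height(15) = 1 + max(-1, 2) = 3
  height(32) = 1 + max(3, -1) = 4
  height(40) = 1 + max(-1, -1) = 0
  height(34) = 1 + max(4, 0) = 5
  height(11) = 1 + max(2, 5) = 6
Height = 6


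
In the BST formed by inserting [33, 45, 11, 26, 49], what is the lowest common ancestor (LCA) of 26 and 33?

Tree insertion order: [33, 45, 11, 26, 49]
Tree (level-order array): [33, 11, 45, None, 26, None, 49]
In a BST, the LCA of p=26, q=33 is the first node v on the
root-to-leaf path with p <= v <= q (go left if both < v, right if both > v).
Walk from root:
  at 33: 26 <= 33 <= 33, this is the LCA
LCA = 33


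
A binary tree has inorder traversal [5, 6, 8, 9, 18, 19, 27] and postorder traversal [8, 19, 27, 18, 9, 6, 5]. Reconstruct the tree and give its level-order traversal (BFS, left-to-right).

Inorder:   [5, 6, 8, 9, 18, 19, 27]
Postorder: [8, 19, 27, 18, 9, 6, 5]
Algorithm: postorder visits root last, so walk postorder right-to-left;
each value is the root of the current inorder slice — split it at that
value, recurse on the right subtree first, then the left.
Recursive splits:
  root=5; inorder splits into left=[], right=[6, 8, 9, 18, 19, 27]
  root=6; inorder splits into left=[], right=[8, 9, 18, 19, 27]
  root=9; inorder splits into left=[8], right=[18, 19, 27]
  root=18; inorder splits into left=[], right=[19, 27]
  root=27; inorder splits into left=[19], right=[]
  root=19; inorder splits into left=[], right=[]
  root=8; inorder splits into left=[], right=[]
Reconstructed level-order: [5, 6, 9, 8, 18, 27, 19]


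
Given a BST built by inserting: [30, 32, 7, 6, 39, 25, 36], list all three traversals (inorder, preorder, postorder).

Tree insertion order: [30, 32, 7, 6, 39, 25, 36]
Tree (level-order array): [30, 7, 32, 6, 25, None, 39, None, None, None, None, 36]
Inorder (L, root, R): [6, 7, 25, 30, 32, 36, 39]
Preorder (root, L, R): [30, 7, 6, 25, 32, 39, 36]
Postorder (L, R, root): [6, 25, 7, 36, 39, 32, 30]


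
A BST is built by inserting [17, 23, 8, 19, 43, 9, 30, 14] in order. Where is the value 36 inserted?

Starting tree (level order): [17, 8, 23, None, 9, 19, 43, None, 14, None, None, 30]
Insertion path: 17 -> 23 -> 43 -> 30
Result: insert 36 as right child of 30
Final tree (level order): [17, 8, 23, None, 9, 19, 43, None, 14, None, None, 30, None, None, None, None, 36]


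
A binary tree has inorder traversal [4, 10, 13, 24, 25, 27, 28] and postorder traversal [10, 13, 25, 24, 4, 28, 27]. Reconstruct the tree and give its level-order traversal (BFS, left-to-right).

Inorder:   [4, 10, 13, 24, 25, 27, 28]
Postorder: [10, 13, 25, 24, 4, 28, 27]
Algorithm: postorder visits root last, so walk postorder right-to-left;
each value is the root of the current inorder slice — split it at that
value, recurse on the right subtree first, then the left.
Recursive splits:
  root=27; inorder splits into left=[4, 10, 13, 24, 25], right=[28]
  root=28; inorder splits into left=[], right=[]
  root=4; inorder splits into left=[], right=[10, 13, 24, 25]
  root=24; inorder splits into left=[10, 13], right=[25]
  root=25; inorder splits into left=[], right=[]
  root=13; inorder splits into left=[10], right=[]
  root=10; inorder splits into left=[], right=[]
Reconstructed level-order: [27, 4, 28, 24, 13, 25, 10]


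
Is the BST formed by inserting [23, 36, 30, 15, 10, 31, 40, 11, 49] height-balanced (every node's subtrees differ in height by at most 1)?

Tree (level-order array): [23, 15, 36, 10, None, 30, 40, None, 11, None, 31, None, 49]
Definition: a tree is height-balanced if, at every node, |h(left) - h(right)| <= 1 (empty subtree has height -1).
Bottom-up per-node check:
  node 11: h_left=-1, h_right=-1, diff=0 [OK], height=0
  node 10: h_left=-1, h_right=0, diff=1 [OK], height=1
  node 15: h_left=1, h_right=-1, diff=2 [FAIL (|1--1|=2 > 1)], height=2
  node 31: h_left=-1, h_right=-1, diff=0 [OK], height=0
  node 30: h_left=-1, h_right=0, diff=1 [OK], height=1
  node 49: h_left=-1, h_right=-1, diff=0 [OK], height=0
  node 40: h_left=-1, h_right=0, diff=1 [OK], height=1
  node 36: h_left=1, h_right=1, diff=0 [OK], height=2
  node 23: h_left=2, h_right=2, diff=0 [OK], height=3
Node 15 violates the condition: |1 - -1| = 2 > 1.
Result: Not balanced


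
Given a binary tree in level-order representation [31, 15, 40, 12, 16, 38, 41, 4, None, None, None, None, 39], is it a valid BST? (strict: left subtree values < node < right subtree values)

Level-order array: [31, 15, 40, 12, 16, 38, 41, 4, None, None, None, None, 39]
Validate using subtree bounds (lo, hi): at each node, require lo < value < hi,
then recurse left with hi=value and right with lo=value.
Preorder trace (stopping at first violation):
  at node 31 with bounds (-inf, +inf): OK
  at node 15 with bounds (-inf, 31): OK
  at node 12 with bounds (-inf, 15): OK
  at node 4 with bounds (-inf, 12): OK
  at node 16 with bounds (15, 31): OK
  at node 40 with bounds (31, +inf): OK
  at node 38 with bounds (31, 40): OK
  at node 39 with bounds (38, 40): OK
  at node 41 with bounds (40, +inf): OK
No violation found at any node.
Result: Valid BST


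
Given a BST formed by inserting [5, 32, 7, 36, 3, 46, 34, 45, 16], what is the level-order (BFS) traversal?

Tree insertion order: [5, 32, 7, 36, 3, 46, 34, 45, 16]
Tree (level-order array): [5, 3, 32, None, None, 7, 36, None, 16, 34, 46, None, None, None, None, 45]
BFS from the root, enqueuing left then right child of each popped node:
  queue [5] -> pop 5, enqueue [3, 32], visited so far: [5]
  queue [3, 32] -> pop 3, enqueue [none], visited so far: [5, 3]
  queue [32] -> pop 32, enqueue [7, 36], visited so far: [5, 3, 32]
  queue [7, 36] -> pop 7, enqueue [16], visited so far: [5, 3, 32, 7]
  queue [36, 16] -> pop 36, enqueue [34, 46], visited so far: [5, 3, 32, 7, 36]
  queue [16, 34, 46] -> pop 16, enqueue [none], visited so far: [5, 3, 32, 7, 36, 16]
  queue [34, 46] -> pop 34, enqueue [none], visited so far: [5, 3, 32, 7, 36, 16, 34]
  queue [46] -> pop 46, enqueue [45], visited so far: [5, 3, 32, 7, 36, 16, 34, 46]
  queue [45] -> pop 45, enqueue [none], visited so far: [5, 3, 32, 7, 36, 16, 34, 46, 45]
Result: [5, 3, 32, 7, 36, 16, 34, 46, 45]


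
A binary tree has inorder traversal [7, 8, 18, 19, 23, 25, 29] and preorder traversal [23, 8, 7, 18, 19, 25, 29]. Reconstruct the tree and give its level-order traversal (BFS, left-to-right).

Inorder:  [7, 8, 18, 19, 23, 25, 29]
Preorder: [23, 8, 7, 18, 19, 25, 29]
Algorithm: preorder visits root first, so consume preorder in order;
for each root, split the current inorder slice at that value into
left-subtree inorder and right-subtree inorder, then recurse.
Recursive splits:
  root=23; inorder splits into left=[7, 8, 18, 19], right=[25, 29]
  root=8; inorder splits into left=[7], right=[18, 19]
  root=7; inorder splits into left=[], right=[]
  root=18; inorder splits into left=[], right=[19]
  root=19; inorder splits into left=[], right=[]
  root=25; inorder splits into left=[], right=[29]
  root=29; inorder splits into left=[], right=[]
Reconstructed level-order: [23, 8, 25, 7, 18, 29, 19]


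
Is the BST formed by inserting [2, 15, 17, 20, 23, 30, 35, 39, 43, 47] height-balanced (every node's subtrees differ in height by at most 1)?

Tree (level-order array): [2, None, 15, None, 17, None, 20, None, 23, None, 30, None, 35, None, 39, None, 43, None, 47]
Definition: a tree is height-balanced if, at every node, |h(left) - h(right)| <= 1 (empty subtree has height -1).
Bottom-up per-node check:
  node 47: h_left=-1, h_right=-1, diff=0 [OK], height=0
  node 43: h_left=-1, h_right=0, diff=1 [OK], height=1
  node 39: h_left=-1, h_right=1, diff=2 [FAIL (|-1-1|=2 > 1)], height=2
  node 35: h_left=-1, h_right=2, diff=3 [FAIL (|-1-2|=3 > 1)], height=3
  node 30: h_left=-1, h_right=3, diff=4 [FAIL (|-1-3|=4 > 1)], height=4
  node 23: h_left=-1, h_right=4, diff=5 [FAIL (|-1-4|=5 > 1)], height=5
  node 20: h_left=-1, h_right=5, diff=6 [FAIL (|-1-5|=6 > 1)], height=6
  node 17: h_left=-1, h_right=6, diff=7 [FAIL (|-1-6|=7 > 1)], height=7
  node 15: h_left=-1, h_right=7, diff=8 [FAIL (|-1-7|=8 > 1)], height=8
  node 2: h_left=-1, h_right=8, diff=9 [FAIL (|-1-8|=9 > 1)], height=9
Node 39 violates the condition: |-1 - 1| = 2 > 1.
Result: Not balanced


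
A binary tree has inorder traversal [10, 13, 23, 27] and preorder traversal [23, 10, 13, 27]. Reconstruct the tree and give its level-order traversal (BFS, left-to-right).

Inorder:  [10, 13, 23, 27]
Preorder: [23, 10, 13, 27]
Algorithm: preorder visits root first, so consume preorder in order;
for each root, split the current inorder slice at that value into
left-subtree inorder and right-subtree inorder, then recurse.
Recursive splits:
  root=23; inorder splits into left=[10, 13], right=[27]
  root=10; inorder splits into left=[], right=[13]
  root=13; inorder splits into left=[], right=[]
  root=27; inorder splits into left=[], right=[]
Reconstructed level-order: [23, 10, 27, 13]


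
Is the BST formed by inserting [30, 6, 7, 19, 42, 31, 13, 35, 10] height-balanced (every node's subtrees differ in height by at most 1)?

Tree (level-order array): [30, 6, 42, None, 7, 31, None, None, 19, None, 35, 13, None, None, None, 10]
Definition: a tree is height-balanced if, at every node, |h(left) - h(right)| <= 1 (empty subtree has height -1).
Bottom-up per-node check:
  node 10: h_left=-1, h_right=-1, diff=0 [OK], height=0
  node 13: h_left=0, h_right=-1, diff=1 [OK], height=1
  node 19: h_left=1, h_right=-1, diff=2 [FAIL (|1--1|=2 > 1)], height=2
  node 7: h_left=-1, h_right=2, diff=3 [FAIL (|-1-2|=3 > 1)], height=3
  node 6: h_left=-1, h_right=3, diff=4 [FAIL (|-1-3|=4 > 1)], height=4
  node 35: h_left=-1, h_right=-1, diff=0 [OK], height=0
  node 31: h_left=-1, h_right=0, diff=1 [OK], height=1
  node 42: h_left=1, h_right=-1, diff=2 [FAIL (|1--1|=2 > 1)], height=2
  node 30: h_left=4, h_right=2, diff=2 [FAIL (|4-2|=2 > 1)], height=5
Node 19 violates the condition: |1 - -1| = 2 > 1.
Result: Not balanced


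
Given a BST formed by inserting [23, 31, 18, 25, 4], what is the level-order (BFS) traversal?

Tree insertion order: [23, 31, 18, 25, 4]
Tree (level-order array): [23, 18, 31, 4, None, 25]
BFS from the root, enqueuing left then right child of each popped node:
  queue [23] -> pop 23, enqueue [18, 31], visited so far: [23]
  queue [18, 31] -> pop 18, enqueue [4], visited so far: [23, 18]
  queue [31, 4] -> pop 31, enqueue [25], visited so far: [23, 18, 31]
  queue [4, 25] -> pop 4, enqueue [none], visited so far: [23, 18, 31, 4]
  queue [25] -> pop 25, enqueue [none], visited so far: [23, 18, 31, 4, 25]
Result: [23, 18, 31, 4, 25]


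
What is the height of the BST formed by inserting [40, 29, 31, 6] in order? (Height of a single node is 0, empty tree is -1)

Insertion order: [40, 29, 31, 6]
Tree (level-order array): [40, 29, None, 6, 31]
Compute height bottom-up (empty subtree = -1):
  height(6) = 1 + max(-1, -1) = 0
  height(31) = 1 + max(-1, -1) = 0
  height(29) = 1 + max(0, 0) = 1
  height(40) = 1 + max(1, -1) = 2
Height = 2


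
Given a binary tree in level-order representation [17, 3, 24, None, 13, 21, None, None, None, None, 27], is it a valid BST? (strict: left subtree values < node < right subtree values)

Level-order array: [17, 3, 24, None, 13, 21, None, None, None, None, 27]
Validate using subtree bounds (lo, hi): at each node, require lo < value < hi,
then recurse left with hi=value and right with lo=value.
Preorder trace (stopping at first violation):
  at node 17 with bounds (-inf, +inf): OK
  at node 3 with bounds (-inf, 17): OK
  at node 13 with bounds (3, 17): OK
  at node 24 with bounds (17, +inf): OK
  at node 21 with bounds (17, 24): OK
  at node 27 with bounds (21, 24): VIOLATION
Node 27 violates its bound: not (21 < 27 < 24).
Result: Not a valid BST


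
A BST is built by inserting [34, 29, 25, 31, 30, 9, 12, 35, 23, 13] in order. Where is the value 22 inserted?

Starting tree (level order): [34, 29, 35, 25, 31, None, None, 9, None, 30, None, None, 12, None, None, None, 23, 13]
Insertion path: 34 -> 29 -> 25 -> 9 -> 12 -> 23 -> 13
Result: insert 22 as right child of 13
Final tree (level order): [34, 29, 35, 25, 31, None, None, 9, None, 30, None, None, 12, None, None, None, 23, 13, None, None, 22]


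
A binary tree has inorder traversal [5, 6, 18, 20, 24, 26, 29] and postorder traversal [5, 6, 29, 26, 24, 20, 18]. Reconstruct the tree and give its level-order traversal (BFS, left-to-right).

Inorder:   [5, 6, 18, 20, 24, 26, 29]
Postorder: [5, 6, 29, 26, 24, 20, 18]
Algorithm: postorder visits root last, so walk postorder right-to-left;
each value is the root of the current inorder slice — split it at that
value, recurse on the right subtree first, then the left.
Recursive splits:
  root=18; inorder splits into left=[5, 6], right=[20, 24, 26, 29]
  root=20; inorder splits into left=[], right=[24, 26, 29]
  root=24; inorder splits into left=[], right=[26, 29]
  root=26; inorder splits into left=[], right=[29]
  root=29; inorder splits into left=[], right=[]
  root=6; inorder splits into left=[5], right=[]
  root=5; inorder splits into left=[], right=[]
Reconstructed level-order: [18, 6, 20, 5, 24, 26, 29]


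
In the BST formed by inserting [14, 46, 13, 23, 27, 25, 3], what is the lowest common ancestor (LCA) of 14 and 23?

Tree insertion order: [14, 46, 13, 23, 27, 25, 3]
Tree (level-order array): [14, 13, 46, 3, None, 23, None, None, None, None, 27, 25]
In a BST, the LCA of p=14, q=23 is the first node v on the
root-to-leaf path with p <= v <= q (go left if both < v, right if both > v).
Walk from root:
  at 14: 14 <= 14 <= 23, this is the LCA
LCA = 14


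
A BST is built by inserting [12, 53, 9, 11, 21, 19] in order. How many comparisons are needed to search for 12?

Search path for 12: 12
Found: True
Comparisons: 1


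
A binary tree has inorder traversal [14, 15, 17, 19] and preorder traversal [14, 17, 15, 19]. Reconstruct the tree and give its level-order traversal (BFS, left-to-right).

Inorder:  [14, 15, 17, 19]
Preorder: [14, 17, 15, 19]
Algorithm: preorder visits root first, so consume preorder in order;
for each root, split the current inorder slice at that value into
left-subtree inorder and right-subtree inorder, then recurse.
Recursive splits:
  root=14; inorder splits into left=[], right=[15, 17, 19]
  root=17; inorder splits into left=[15], right=[19]
  root=15; inorder splits into left=[], right=[]
  root=19; inorder splits into left=[], right=[]
Reconstructed level-order: [14, 17, 15, 19]


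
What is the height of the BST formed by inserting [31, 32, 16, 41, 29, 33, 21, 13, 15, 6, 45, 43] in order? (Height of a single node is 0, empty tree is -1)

Insertion order: [31, 32, 16, 41, 29, 33, 21, 13, 15, 6, 45, 43]
Tree (level-order array): [31, 16, 32, 13, 29, None, 41, 6, 15, 21, None, 33, 45, None, None, None, None, None, None, None, None, 43]
Compute height bottom-up (empty subtree = -1):
  height(6) = 1 + max(-1, -1) = 0
  height(15) = 1 + max(-1, -1) = 0
  height(13) = 1 + max(0, 0) = 1
  height(21) = 1 + max(-1, -1) = 0
  height(29) = 1 + max(0, -1) = 1
  height(16) = 1 + max(1, 1) = 2
  height(33) = 1 + max(-1, -1) = 0
  height(43) = 1 + max(-1, -1) = 0
  height(45) = 1 + max(0, -1) = 1
  height(41) = 1 + max(0, 1) = 2
  height(32) = 1 + max(-1, 2) = 3
  height(31) = 1 + max(2, 3) = 4
Height = 4


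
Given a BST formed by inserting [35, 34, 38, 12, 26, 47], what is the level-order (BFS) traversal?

Tree insertion order: [35, 34, 38, 12, 26, 47]
Tree (level-order array): [35, 34, 38, 12, None, None, 47, None, 26]
BFS from the root, enqueuing left then right child of each popped node:
  queue [35] -> pop 35, enqueue [34, 38], visited so far: [35]
  queue [34, 38] -> pop 34, enqueue [12], visited so far: [35, 34]
  queue [38, 12] -> pop 38, enqueue [47], visited so far: [35, 34, 38]
  queue [12, 47] -> pop 12, enqueue [26], visited so far: [35, 34, 38, 12]
  queue [47, 26] -> pop 47, enqueue [none], visited so far: [35, 34, 38, 12, 47]
  queue [26] -> pop 26, enqueue [none], visited so far: [35, 34, 38, 12, 47, 26]
Result: [35, 34, 38, 12, 47, 26]


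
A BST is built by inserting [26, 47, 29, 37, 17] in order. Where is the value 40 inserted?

Starting tree (level order): [26, 17, 47, None, None, 29, None, None, 37]
Insertion path: 26 -> 47 -> 29 -> 37
Result: insert 40 as right child of 37
Final tree (level order): [26, 17, 47, None, None, 29, None, None, 37, None, 40]


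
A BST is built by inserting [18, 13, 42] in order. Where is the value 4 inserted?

Starting tree (level order): [18, 13, 42]
Insertion path: 18 -> 13
Result: insert 4 as left child of 13
Final tree (level order): [18, 13, 42, 4]


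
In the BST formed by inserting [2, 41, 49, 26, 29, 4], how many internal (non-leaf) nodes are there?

Tree built from: [2, 41, 49, 26, 29, 4]
Tree (level-order array): [2, None, 41, 26, 49, 4, 29]
Rule: An internal node has at least one child.
Per-node child counts:
  node 2: 1 child(ren)
  node 41: 2 child(ren)
  node 26: 2 child(ren)
  node 4: 0 child(ren)
  node 29: 0 child(ren)
  node 49: 0 child(ren)
Matching nodes: [2, 41, 26]
Count of internal (non-leaf) nodes: 3


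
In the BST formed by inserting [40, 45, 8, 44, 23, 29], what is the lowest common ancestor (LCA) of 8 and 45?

Tree insertion order: [40, 45, 8, 44, 23, 29]
Tree (level-order array): [40, 8, 45, None, 23, 44, None, None, 29]
In a BST, the LCA of p=8, q=45 is the first node v on the
root-to-leaf path with p <= v <= q (go left if both < v, right if both > v).
Walk from root:
  at 40: 8 <= 40 <= 45, this is the LCA
LCA = 40


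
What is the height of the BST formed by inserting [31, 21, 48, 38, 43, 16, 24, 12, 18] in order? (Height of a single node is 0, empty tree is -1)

Insertion order: [31, 21, 48, 38, 43, 16, 24, 12, 18]
Tree (level-order array): [31, 21, 48, 16, 24, 38, None, 12, 18, None, None, None, 43]
Compute height bottom-up (empty subtree = -1):
  height(12) = 1 + max(-1, -1) = 0
  height(18) = 1 + max(-1, -1) = 0
  height(16) = 1 + max(0, 0) = 1
  height(24) = 1 + max(-1, -1) = 0
  height(21) = 1 + max(1, 0) = 2
  height(43) = 1 + max(-1, -1) = 0
  height(38) = 1 + max(-1, 0) = 1
  height(48) = 1 + max(1, -1) = 2
  height(31) = 1 + max(2, 2) = 3
Height = 3


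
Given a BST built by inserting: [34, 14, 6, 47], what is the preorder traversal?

Tree insertion order: [34, 14, 6, 47]
Tree (level-order array): [34, 14, 47, 6]
Preorder traversal: [34, 14, 6, 47]


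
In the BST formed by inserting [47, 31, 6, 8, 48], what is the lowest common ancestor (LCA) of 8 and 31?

Tree insertion order: [47, 31, 6, 8, 48]
Tree (level-order array): [47, 31, 48, 6, None, None, None, None, 8]
In a BST, the LCA of p=8, q=31 is the first node v on the
root-to-leaf path with p <= v <= q (go left if both < v, right if both > v).
Walk from root:
  at 47: both 8 and 31 < 47, go left
  at 31: 8 <= 31 <= 31, this is the LCA
LCA = 31


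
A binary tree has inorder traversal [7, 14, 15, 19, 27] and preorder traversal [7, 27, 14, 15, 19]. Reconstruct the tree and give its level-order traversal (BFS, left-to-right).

Inorder:  [7, 14, 15, 19, 27]
Preorder: [7, 27, 14, 15, 19]
Algorithm: preorder visits root first, so consume preorder in order;
for each root, split the current inorder slice at that value into
left-subtree inorder and right-subtree inorder, then recurse.
Recursive splits:
  root=7; inorder splits into left=[], right=[14, 15, 19, 27]
  root=27; inorder splits into left=[14, 15, 19], right=[]
  root=14; inorder splits into left=[], right=[15, 19]
  root=15; inorder splits into left=[], right=[19]
  root=19; inorder splits into left=[], right=[]
Reconstructed level-order: [7, 27, 14, 15, 19]


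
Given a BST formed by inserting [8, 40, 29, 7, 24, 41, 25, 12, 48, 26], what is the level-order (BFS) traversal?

Tree insertion order: [8, 40, 29, 7, 24, 41, 25, 12, 48, 26]
Tree (level-order array): [8, 7, 40, None, None, 29, 41, 24, None, None, 48, 12, 25, None, None, None, None, None, 26]
BFS from the root, enqueuing left then right child of each popped node:
  queue [8] -> pop 8, enqueue [7, 40], visited so far: [8]
  queue [7, 40] -> pop 7, enqueue [none], visited so far: [8, 7]
  queue [40] -> pop 40, enqueue [29, 41], visited so far: [8, 7, 40]
  queue [29, 41] -> pop 29, enqueue [24], visited so far: [8, 7, 40, 29]
  queue [41, 24] -> pop 41, enqueue [48], visited so far: [8, 7, 40, 29, 41]
  queue [24, 48] -> pop 24, enqueue [12, 25], visited so far: [8, 7, 40, 29, 41, 24]
  queue [48, 12, 25] -> pop 48, enqueue [none], visited so far: [8, 7, 40, 29, 41, 24, 48]
  queue [12, 25] -> pop 12, enqueue [none], visited so far: [8, 7, 40, 29, 41, 24, 48, 12]
  queue [25] -> pop 25, enqueue [26], visited so far: [8, 7, 40, 29, 41, 24, 48, 12, 25]
  queue [26] -> pop 26, enqueue [none], visited so far: [8, 7, 40, 29, 41, 24, 48, 12, 25, 26]
Result: [8, 7, 40, 29, 41, 24, 48, 12, 25, 26]


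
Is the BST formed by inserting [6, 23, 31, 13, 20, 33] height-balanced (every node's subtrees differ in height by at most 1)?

Tree (level-order array): [6, None, 23, 13, 31, None, 20, None, 33]
Definition: a tree is height-balanced if, at every node, |h(left) - h(right)| <= 1 (empty subtree has height -1).
Bottom-up per-node check:
  node 20: h_left=-1, h_right=-1, diff=0 [OK], height=0
  node 13: h_left=-1, h_right=0, diff=1 [OK], height=1
  node 33: h_left=-1, h_right=-1, diff=0 [OK], height=0
  node 31: h_left=-1, h_right=0, diff=1 [OK], height=1
  node 23: h_left=1, h_right=1, diff=0 [OK], height=2
  node 6: h_left=-1, h_right=2, diff=3 [FAIL (|-1-2|=3 > 1)], height=3
Node 6 violates the condition: |-1 - 2| = 3 > 1.
Result: Not balanced


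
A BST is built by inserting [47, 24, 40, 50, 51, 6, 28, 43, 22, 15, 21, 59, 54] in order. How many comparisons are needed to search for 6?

Search path for 6: 47 -> 24 -> 6
Found: True
Comparisons: 3


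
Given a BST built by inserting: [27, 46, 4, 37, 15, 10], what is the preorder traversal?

Tree insertion order: [27, 46, 4, 37, 15, 10]
Tree (level-order array): [27, 4, 46, None, 15, 37, None, 10]
Preorder traversal: [27, 4, 15, 10, 46, 37]


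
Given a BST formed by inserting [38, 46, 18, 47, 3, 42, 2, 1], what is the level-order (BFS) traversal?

Tree insertion order: [38, 46, 18, 47, 3, 42, 2, 1]
Tree (level-order array): [38, 18, 46, 3, None, 42, 47, 2, None, None, None, None, None, 1]
BFS from the root, enqueuing left then right child of each popped node:
  queue [38] -> pop 38, enqueue [18, 46], visited so far: [38]
  queue [18, 46] -> pop 18, enqueue [3], visited so far: [38, 18]
  queue [46, 3] -> pop 46, enqueue [42, 47], visited so far: [38, 18, 46]
  queue [3, 42, 47] -> pop 3, enqueue [2], visited so far: [38, 18, 46, 3]
  queue [42, 47, 2] -> pop 42, enqueue [none], visited so far: [38, 18, 46, 3, 42]
  queue [47, 2] -> pop 47, enqueue [none], visited so far: [38, 18, 46, 3, 42, 47]
  queue [2] -> pop 2, enqueue [1], visited so far: [38, 18, 46, 3, 42, 47, 2]
  queue [1] -> pop 1, enqueue [none], visited so far: [38, 18, 46, 3, 42, 47, 2, 1]
Result: [38, 18, 46, 3, 42, 47, 2, 1]


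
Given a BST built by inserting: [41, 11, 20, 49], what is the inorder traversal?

Tree insertion order: [41, 11, 20, 49]
Tree (level-order array): [41, 11, 49, None, 20]
Inorder traversal: [11, 20, 41, 49]


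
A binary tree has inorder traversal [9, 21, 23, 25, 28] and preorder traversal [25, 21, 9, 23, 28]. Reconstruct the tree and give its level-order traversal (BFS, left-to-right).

Inorder:  [9, 21, 23, 25, 28]
Preorder: [25, 21, 9, 23, 28]
Algorithm: preorder visits root first, so consume preorder in order;
for each root, split the current inorder slice at that value into
left-subtree inorder and right-subtree inorder, then recurse.
Recursive splits:
  root=25; inorder splits into left=[9, 21, 23], right=[28]
  root=21; inorder splits into left=[9], right=[23]
  root=9; inorder splits into left=[], right=[]
  root=23; inorder splits into left=[], right=[]
  root=28; inorder splits into left=[], right=[]
Reconstructed level-order: [25, 21, 28, 9, 23]
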